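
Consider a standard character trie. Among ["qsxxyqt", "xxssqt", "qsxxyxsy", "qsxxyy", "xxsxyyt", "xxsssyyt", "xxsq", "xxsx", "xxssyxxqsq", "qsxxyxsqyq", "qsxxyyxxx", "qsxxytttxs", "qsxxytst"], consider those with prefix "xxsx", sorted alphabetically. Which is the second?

DFS of the "xxsx" subtree visits, in order: "xxsx", "xxsxyyt"
Position 2: xxsxyyt

xxsxyyt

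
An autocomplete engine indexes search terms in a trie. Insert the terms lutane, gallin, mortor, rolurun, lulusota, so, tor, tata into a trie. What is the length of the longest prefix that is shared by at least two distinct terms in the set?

Equivalently: take the maximum, over all pairs, of their longest common prefix length.
e.g. "lulusota" and "lutane" share the prefix "lu" of length 2; no pair shares a longer one.
Longest shared-prefix length: 2

2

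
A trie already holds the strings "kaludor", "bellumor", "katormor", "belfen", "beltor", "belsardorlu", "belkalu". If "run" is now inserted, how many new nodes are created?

3

No existing word starts with "r", so every character of "run" needs a new node.
3 − 0 = 3 new nodes.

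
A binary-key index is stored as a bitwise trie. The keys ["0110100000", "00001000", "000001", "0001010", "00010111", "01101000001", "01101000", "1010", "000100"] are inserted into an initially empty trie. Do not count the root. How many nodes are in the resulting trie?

Count nodes per top-level branch (shared prefixes stored once):
  '0'-branch (000001, 00001000, 000100, 0001010, 00010111, 01101000, 0110100000, 01101000001): 27 nodes
  '1'-branch (1010): 4 nodes
Sum: 31

31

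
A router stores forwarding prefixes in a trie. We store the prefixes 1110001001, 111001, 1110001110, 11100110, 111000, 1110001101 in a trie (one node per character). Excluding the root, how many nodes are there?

18

Count nodes per top-level branch (shared prefixes stored once):
  '1'-branch (111000, 1110001001, 1110001101, 1110001110, 111001, 11100110): 18 nodes
Sum: 18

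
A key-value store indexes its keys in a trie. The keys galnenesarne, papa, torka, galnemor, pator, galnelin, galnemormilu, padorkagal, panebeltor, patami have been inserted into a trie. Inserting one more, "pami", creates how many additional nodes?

2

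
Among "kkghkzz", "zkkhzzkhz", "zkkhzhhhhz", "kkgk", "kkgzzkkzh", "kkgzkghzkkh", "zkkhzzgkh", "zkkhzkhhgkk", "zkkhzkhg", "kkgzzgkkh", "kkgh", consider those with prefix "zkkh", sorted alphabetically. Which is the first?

zkkhzhhhhz

DFS of the "zkkh" subtree visits, in order: "zkkhzhhhhz", "zkkhzkhg", "zkkhzkhhgkk", "zkkhzzgkh", "zkkhzzkhz"
The 1st is zkkhzhhhhz.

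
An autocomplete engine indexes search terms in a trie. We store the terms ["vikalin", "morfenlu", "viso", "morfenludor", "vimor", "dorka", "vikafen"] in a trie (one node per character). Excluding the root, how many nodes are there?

Trie structure (* marks end of a word):
(root)
├─ d
│  └─ o
│     └─ r
│        └─ k
│           └─ a *
├─ m
│  └─ o
│     └─ r
│        └─ f
│           └─ e
│              └─ n
│                 └─ l
│                    └─ u *
│                       └─ d
│                          └─ o
│                             └─ r *
└─ v
   └─ i
      ├─ k
      │  └─ a
      │     ├─ f
      │     │  └─ e
      │     │     └─ n *
      │     └─ l
      │        └─ i
      │           └─ n *
      ├─ m
      │  └─ o
      │     └─ r *
      └─ s
         └─ o *
Counting every labelled node above: 31.

31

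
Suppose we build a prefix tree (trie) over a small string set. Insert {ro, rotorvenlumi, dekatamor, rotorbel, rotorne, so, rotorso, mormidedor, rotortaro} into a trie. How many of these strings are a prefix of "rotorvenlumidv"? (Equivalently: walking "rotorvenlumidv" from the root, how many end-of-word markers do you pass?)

2

Traverse "rotorvenlumidv" character by character; count nodes along the way that are marked as word ends.
Prefixes of the query that are stored words: "ro", "rotorvenlumi"
Count: 2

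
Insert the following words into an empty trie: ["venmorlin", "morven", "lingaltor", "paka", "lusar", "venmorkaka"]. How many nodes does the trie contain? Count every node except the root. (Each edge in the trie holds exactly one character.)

36

Count nodes per top-level branch (shared prefixes stored once):
  'l'-branch (lingaltor, lusar): 13 nodes
  'm'-branch (morven): 6 nodes
  'p'-branch (paka): 4 nodes
  'v'-branch (venmorkaka, venmorlin): 13 nodes
Sum: 36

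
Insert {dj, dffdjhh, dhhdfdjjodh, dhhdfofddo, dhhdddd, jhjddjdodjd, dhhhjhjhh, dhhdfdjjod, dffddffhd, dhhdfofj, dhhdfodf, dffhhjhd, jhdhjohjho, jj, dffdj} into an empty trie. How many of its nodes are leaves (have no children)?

13

A leaf is a node with no children — equivalently, the end of a word that is not a proper prefix of any other stored word.
Those words: "dffddffhd", "dffdjhh", "dffhhjhd", "dhhdddd", "dhhdfdjjodh", "dhhdfodf", "dhhdfofddo", "dhhdfofj", "dhhhjhjhh", "dj", "jhdhjohjho", "jhjddjdodjd", "jj"
Leaf count: 13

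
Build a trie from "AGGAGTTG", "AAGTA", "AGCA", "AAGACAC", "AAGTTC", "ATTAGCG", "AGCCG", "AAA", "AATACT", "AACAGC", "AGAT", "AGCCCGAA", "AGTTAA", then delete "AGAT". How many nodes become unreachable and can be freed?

2

Walk "AGAT" from the leaf back toward the root, removing each node that no remaining word uses.
The suffix "AT" (2 nodes) is used only by "AGAT"; the node for "AG" still has the child "G", so pruning stops there.
Nodes removed: 2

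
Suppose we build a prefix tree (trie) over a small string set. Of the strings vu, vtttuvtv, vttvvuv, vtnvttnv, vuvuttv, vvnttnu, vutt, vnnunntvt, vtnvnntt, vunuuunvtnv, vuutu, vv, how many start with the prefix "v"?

Walk to "v"; the words in its subtree are exactly those with that prefix.
Words under "v": vnnunntvt, vtnvnntt, vtnvttnv, vtttuvtv, vttvvuv, vu, vunuuunvtnv, vutt, vuutu, vuvuttv, vv, vvnttnu
Count: 12

12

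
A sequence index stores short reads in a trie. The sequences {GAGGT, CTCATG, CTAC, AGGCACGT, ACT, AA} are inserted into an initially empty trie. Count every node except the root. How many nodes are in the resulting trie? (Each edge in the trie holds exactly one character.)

Trace insertions, counting only characters that open a new branch:
  "GAGGT" → 5 new (G, A, G, G, T)
  "CTCATG" → 6 new (C, T, C, A, T, G)
  "CTAC" → prefix "CT" already present; 2 new (A, C)
  "AGGCACGT" → 8 new (A, G, G, C, A, C, G, T)
  "ACT" → prefix "A" already present; 2 new (C, T)
  "AA" → prefix "A" already present; 1 new (A)
Total nodes = 5 + 6 + 2 + 8 + 2 + 1 = 24

24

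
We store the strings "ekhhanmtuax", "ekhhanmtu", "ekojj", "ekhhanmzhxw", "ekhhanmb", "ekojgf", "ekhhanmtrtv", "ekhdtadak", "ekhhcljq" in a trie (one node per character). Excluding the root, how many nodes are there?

Insert word by word; a character creates a node only if that edge doesn't already exist:
  "ekhhanmtuax" → 11 new (e, k, h, h, a, n, m, t, u, a, x)
  "ekhhanmtu" → prefix "ekhhanmtu" already present; 0 new (none)
  "ekojj" → prefix "ek" already present; 3 new (o, j, j)
  "ekhhanmzhxw" → prefix "ekhhanm" already present; 4 new (z, h, x, w)
  "ekhhanmb" → prefix "ekhhanm" already present; 1 new (b)
  "ekojgf" → prefix "ekoj" already present; 2 new (g, f)
  "ekhhanmtrtv" → prefix "ekhhanmt" already present; 3 new (r, t, v)
  "ekhdtadak" → prefix "ekh" already present; 6 new (d, t, a, d, a, k)
  "ekhhcljq" → prefix "ekhh" already present; 4 new (c, l, j, q)
Total nodes = 11 + 0 + 3 + 4 + 1 + 2 + 3 + 6 + 4 = 34

34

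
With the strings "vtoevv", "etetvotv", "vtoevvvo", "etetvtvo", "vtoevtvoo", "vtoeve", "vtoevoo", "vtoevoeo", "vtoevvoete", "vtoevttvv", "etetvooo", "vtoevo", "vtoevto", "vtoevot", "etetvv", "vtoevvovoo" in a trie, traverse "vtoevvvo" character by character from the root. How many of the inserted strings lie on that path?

2

Traverse "vtoevvvo" character by character; count nodes along the way that are marked as word ends.
Prefixes of the query that are stored words: "vtoevv", "vtoevvvo"
Count: 2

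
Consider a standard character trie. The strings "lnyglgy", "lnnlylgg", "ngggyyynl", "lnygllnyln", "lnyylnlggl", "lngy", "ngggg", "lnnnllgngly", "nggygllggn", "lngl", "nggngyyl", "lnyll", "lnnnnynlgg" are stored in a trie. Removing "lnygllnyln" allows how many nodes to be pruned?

5

A node on "lnygllnyln"'s path can go only if nothing else ends at it or branches off below it.
The suffix "lnyln" (5 nodes) is used only by "lnygllnyln"; the node for "lnygl" still has the child "g", so pruning stops there.
Nodes removed: 5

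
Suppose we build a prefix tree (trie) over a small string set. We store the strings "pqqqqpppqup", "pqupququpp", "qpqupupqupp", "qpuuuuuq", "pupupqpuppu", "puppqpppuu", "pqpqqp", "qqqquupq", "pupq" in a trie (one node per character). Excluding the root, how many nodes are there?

For each word, the new-node count is its length minus the longest prefix already in the trie:
  "pqqqqpppqup" → 11 new (p, q, q, q, q, p, p, p, q, u, p)
  "pqupququpp" → prefix "pq" already present; 8 new (u, p, q, u, q, u, p, p)
  "qpqupupqupp" → 11 new (q, p, q, u, p, u, p, q, u, p, p)
  "qpuuuuuq" → prefix "qp" already present; 6 new (u, u, u, u, u, q)
  "pupupqpuppu" → prefix "p" already present; 10 new (u, p, u, p, q, p, u, p, p, u)
  "puppqpppuu" → prefix "pup" already present; 7 new (p, q, p, p, p, u, u)
  "pqpqqp" → prefix "pq" already present; 4 new (p, q, q, p)
  "qqqquupq" → prefix "q" already present; 7 new (q, q, q, u, u, p, q)
  "pupq" → prefix "pup" already present; 1 new (q)
Total nodes = 11 + 8 + 11 + 6 + 10 + 7 + 4 + 7 + 1 = 65

65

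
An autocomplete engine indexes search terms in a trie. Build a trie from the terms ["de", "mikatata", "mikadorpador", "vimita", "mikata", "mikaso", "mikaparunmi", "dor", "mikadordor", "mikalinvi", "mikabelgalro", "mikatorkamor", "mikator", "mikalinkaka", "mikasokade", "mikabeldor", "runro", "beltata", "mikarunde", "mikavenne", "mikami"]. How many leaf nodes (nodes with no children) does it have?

18

A leaf is a node with no children — equivalently, the end of a word that is not a proper prefix of any other stored word.
Those words: "beltata", "de", "dor", "mikabeldor", "mikabelgalro", "mikadordor", "mikadorpador", "mikalinkaka", "mikalinvi", "mikami", "mikaparunmi", "mikarunde", "mikasokade", "mikatata", "mikatorkamor", "mikavenne", "runro", "vimita"
Leaf count: 18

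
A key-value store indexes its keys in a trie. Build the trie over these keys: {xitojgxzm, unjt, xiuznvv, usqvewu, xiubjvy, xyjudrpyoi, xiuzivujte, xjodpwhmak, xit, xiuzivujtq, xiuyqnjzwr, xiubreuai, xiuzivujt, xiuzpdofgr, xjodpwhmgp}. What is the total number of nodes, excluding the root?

For each word, the new-node count is its length minus the longest prefix already in the trie:
  "xitojgxzm" → 9 new (x, i, t, o, j, g, x, z, m)
  "unjt" → 4 new (u, n, j, t)
  "xiuznvv" → prefix "xi" already present; 5 new (u, z, n, v, v)
  "usqvewu" → prefix "u" already present; 6 new (s, q, v, e, w, u)
  "xiubjvy" → prefix "xiu" already present; 4 new (b, j, v, y)
  "xyjudrpyoi" → prefix "x" already present; 9 new (y, j, u, d, r, p, y, o, i)
  "xiuzivujte" → prefix "xiuz" already present; 6 new (i, v, u, j, t, e)
  "xjodpwhmak" → prefix "x" already present; 9 new (j, o, d, p, w, h, m, a, k)
  "xit" → prefix "xit" already present; 0 new (none)
  "xiuzivujtq" → prefix "xiuzivujt" already present; 1 new (q)
  "xiuyqnjzwr" → prefix "xiu" already present; 7 new (y, q, n, j, z, w, r)
  "xiubreuai" → prefix "xiub" already present; 5 new (r, e, u, a, i)
  "xiuzivujt" → prefix "xiuzivujt" already present; 0 new (none)
  "xiuzpdofgr" → prefix "xiuz" already present; 6 new (p, d, o, f, g, r)
  "xjodpwhmgp" → prefix "xjodpwhm" already present; 2 new (g, p)
Total nodes = 9 + 4 + 5 + 6 + 4 + 9 + 6 + 9 + 0 + 1 + 7 + 5 + 0 + 6 + 2 = 73

73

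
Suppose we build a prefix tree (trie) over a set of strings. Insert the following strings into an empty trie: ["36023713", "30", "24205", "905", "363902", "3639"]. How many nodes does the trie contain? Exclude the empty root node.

21

For each word, the new-node count is its length minus the longest prefix already in the trie:
  "36023713" → 8 new (3, 6, 0, 2, 3, 7, 1, 3)
  "30" → prefix "3" already present; 1 new (0)
  "24205" → 5 new (2, 4, 2, 0, 5)
  "905" → 3 new (9, 0, 5)
  "363902" → prefix "36" already present; 4 new (3, 9, 0, 2)
  "3639" → prefix "3639" already present; 0 new (none)
Total nodes = 8 + 1 + 5 + 3 + 4 + 0 = 21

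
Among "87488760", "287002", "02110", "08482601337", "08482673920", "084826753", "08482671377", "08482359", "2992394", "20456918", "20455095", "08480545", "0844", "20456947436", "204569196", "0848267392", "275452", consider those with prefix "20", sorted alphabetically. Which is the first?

Filter for "20…" and sort: "20455095", "20456918", "204569196", "20456947436"
Position 1: 20455095

20455095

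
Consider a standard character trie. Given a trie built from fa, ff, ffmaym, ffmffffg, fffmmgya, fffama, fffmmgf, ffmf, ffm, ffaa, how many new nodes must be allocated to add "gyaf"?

4

No existing word starts with "g", so every character of "gyaf" needs a new node.
4 − 0 = 4 new nodes.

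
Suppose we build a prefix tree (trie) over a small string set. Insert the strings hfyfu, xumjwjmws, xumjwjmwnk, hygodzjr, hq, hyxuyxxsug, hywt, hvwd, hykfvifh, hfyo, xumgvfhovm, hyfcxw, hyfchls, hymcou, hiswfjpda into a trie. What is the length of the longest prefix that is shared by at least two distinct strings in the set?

The deepest shared node is where two words last agree before diverging.
"xumjwjmwnk" and "xumjwjmws" agree on "xumjwjmw" (8 characters) before diverging; nothing deeper is shared.
Longest shared-prefix length: 8

8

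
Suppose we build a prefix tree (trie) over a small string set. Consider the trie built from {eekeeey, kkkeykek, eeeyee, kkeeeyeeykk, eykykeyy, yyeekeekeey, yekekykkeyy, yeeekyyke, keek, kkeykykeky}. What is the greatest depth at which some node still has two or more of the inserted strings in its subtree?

The deepest shared node is where two words last agree before diverging.
e.g. "kkeeeyeeykk" and "kkeykykeky" share the prefix "kke" of length 3; no pair shares a longer one.
Longest shared-prefix length: 3

3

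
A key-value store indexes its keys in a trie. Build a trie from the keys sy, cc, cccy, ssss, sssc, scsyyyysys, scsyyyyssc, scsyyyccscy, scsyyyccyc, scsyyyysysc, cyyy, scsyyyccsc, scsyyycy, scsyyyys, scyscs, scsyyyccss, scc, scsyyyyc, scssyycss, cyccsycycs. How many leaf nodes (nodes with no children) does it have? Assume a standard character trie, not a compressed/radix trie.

16

A leaf is a node with no children — equivalently, the end of a word that is not a proper prefix of any other stored word.
Those words: "cccy", "cyccsycycs", "cyyy", "scc", "scssyycss", "scsyyyccscy", "scsyyyccss", "scsyyyccyc", "scsyyycy", "scsyyyyc", "scsyyyyssc", "scsyyyysysc", "scyscs", "sssc", "ssss", "sy"
Leaf count: 16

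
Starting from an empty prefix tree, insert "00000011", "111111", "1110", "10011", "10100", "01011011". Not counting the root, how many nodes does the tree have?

Trie structure (* marks end of a word):
(root)
├─ 0
│  ├─ 0
│  │  └─ 0
│  │     └─ 0
│  │        └─ 0
│  │           └─ 0
│  │              └─ 1
│  │                 └─ 1 *
│  └─ 1
│     └─ 0
│        └─ 1
│           └─ 1
│              └─ 0
│                 └─ 1
│                    └─ 1 *
└─ 1
   ├─ 0
   │  ├─ 0
   │  │  └─ 1
   │  │     └─ 1 *
   │  └─ 1
   │     └─ 0
   │        └─ 0 *
   └─ 1
      └─ 1
         ├─ 0 *
         └─ 1
            └─ 1
               └─ 1 *
Counting every labelled node above: 29.

29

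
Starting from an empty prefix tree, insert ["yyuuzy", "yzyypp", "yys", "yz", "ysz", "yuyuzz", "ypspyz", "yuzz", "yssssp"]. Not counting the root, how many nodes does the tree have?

Trace insertions, counting only characters that open a new branch:
  "yyuuzy" → 6 new (y, y, u, u, z, y)
  "yzyypp" → prefix "y" already present; 5 new (z, y, y, p, p)
  "yys" → prefix "yy" already present; 1 new (s)
  "yz" → prefix "yz" already present; 0 new (none)
  "ysz" → prefix "y" already present; 2 new (s, z)
  "yuyuzz" → prefix "y" already present; 5 new (u, y, u, z, z)
  "ypspyz" → prefix "y" already present; 5 new (p, s, p, y, z)
  "yuzz" → prefix "yu" already present; 2 new (z, z)
  "yssssp" → prefix "ys" already present; 4 new (s, s, s, p)
Total nodes = 6 + 5 + 1 + 0 + 2 + 5 + 5 + 2 + 4 = 30

30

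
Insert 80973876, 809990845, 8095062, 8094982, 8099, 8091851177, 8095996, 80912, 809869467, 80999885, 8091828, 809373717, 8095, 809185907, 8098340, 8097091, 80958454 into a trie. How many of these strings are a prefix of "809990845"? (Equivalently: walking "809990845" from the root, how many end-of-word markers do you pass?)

2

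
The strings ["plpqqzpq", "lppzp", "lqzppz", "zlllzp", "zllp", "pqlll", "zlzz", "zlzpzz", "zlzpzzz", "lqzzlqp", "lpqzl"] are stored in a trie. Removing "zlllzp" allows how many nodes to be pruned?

Walk "zlllzp" from the leaf back toward the root, removing each node that no remaining word uses.
The suffix "lzp" (3 nodes) is used only by "zlllzp"; the node for "zll" still has the child "p", so pruning stops there.
Nodes removed: 3

3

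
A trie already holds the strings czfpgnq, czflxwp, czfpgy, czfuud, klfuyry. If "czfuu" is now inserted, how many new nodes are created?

Every character of "czfuu" already lies on an existing path (it is a prefix of some stored word).
No new nodes are needed: 0.

0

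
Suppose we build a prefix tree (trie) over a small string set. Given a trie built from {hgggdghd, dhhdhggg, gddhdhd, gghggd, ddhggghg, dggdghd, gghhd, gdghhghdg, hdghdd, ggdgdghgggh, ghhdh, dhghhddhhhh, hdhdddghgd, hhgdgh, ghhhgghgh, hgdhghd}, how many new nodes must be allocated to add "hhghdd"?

3

"hhg" is already a path in the trie; the remaining "hdd" must be added.
So 6 − 3 = 3 new nodes.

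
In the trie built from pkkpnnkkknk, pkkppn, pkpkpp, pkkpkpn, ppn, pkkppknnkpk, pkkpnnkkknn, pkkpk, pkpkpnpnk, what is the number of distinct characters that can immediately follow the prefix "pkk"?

1

The children of the "pkk" node are the distinct next characters among strings starting with "pkk".
Characters that immediately follow "pkk" among the stored strings: {p}.
That node has 1 child edge.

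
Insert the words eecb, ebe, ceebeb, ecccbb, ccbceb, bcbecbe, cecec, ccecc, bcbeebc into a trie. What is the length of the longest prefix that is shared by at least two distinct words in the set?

The deepest shared node is where two words last agree before diverging.
e.g. "bcbecbe" and "bcbeebc" share the prefix "bcbe" of length 4; no pair shares a longer one.
Longest shared-prefix length: 4

4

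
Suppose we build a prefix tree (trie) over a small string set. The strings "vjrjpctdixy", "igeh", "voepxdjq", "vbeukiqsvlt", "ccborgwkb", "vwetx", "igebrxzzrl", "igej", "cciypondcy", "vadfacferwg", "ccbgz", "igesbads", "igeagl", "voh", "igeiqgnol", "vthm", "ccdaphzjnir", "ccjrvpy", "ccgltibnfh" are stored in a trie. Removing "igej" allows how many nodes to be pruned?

1

A node on "igej"'s path can go only if nothing else ends at it or branches off below it.
The suffix "j" (1 node) is used only by "igej"; the node for "ige" still has the child "h", so pruning stops there.
Nodes removed: 1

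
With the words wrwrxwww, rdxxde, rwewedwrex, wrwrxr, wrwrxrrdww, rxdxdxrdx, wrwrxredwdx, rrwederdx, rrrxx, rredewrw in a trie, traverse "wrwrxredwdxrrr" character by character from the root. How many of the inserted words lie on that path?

2

Walk "wrwrxredwdxrrr" from the root; an end-of-word marker is hit whenever a stored word is a prefix of "wrwrxredwdxrrr".
Prefixes of the query that are stored words: "wrwrxr", "wrwrxredwdx"
Count: 2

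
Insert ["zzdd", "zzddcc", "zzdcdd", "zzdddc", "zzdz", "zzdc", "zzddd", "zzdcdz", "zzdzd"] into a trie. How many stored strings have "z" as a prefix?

9

Filter for entries beginning with "z":
Words under "z": zzdc, zzdcdd, zzdcdz, zzdd, zzddcc, zzddd, zzdddc, zzdz, zzdzd
Count: 9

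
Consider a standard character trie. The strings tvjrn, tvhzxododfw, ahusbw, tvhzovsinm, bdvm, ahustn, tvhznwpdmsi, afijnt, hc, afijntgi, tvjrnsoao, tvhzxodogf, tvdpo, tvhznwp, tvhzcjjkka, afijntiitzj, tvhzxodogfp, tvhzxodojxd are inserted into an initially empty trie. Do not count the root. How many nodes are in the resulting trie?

72

For each word, the new-node count is its length minus the longest prefix already in the trie:
  "tvjrn" → 5 new (t, v, j, r, n)
  "tvhzxododfw" → prefix "tv" already present; 9 new (h, z, x, o, d, o, d, f, w)
  "ahusbw" → 6 new (a, h, u, s, b, w)
  "tvhzovsinm" → prefix "tvhz" already present; 6 new (o, v, s, i, n, m)
  "bdvm" → 4 new (b, d, v, m)
  "ahustn" → prefix "ahus" already present; 2 new (t, n)
  "tvhznwpdmsi" → prefix "tvhz" already present; 7 new (n, w, p, d, m, s, i)
  "afijnt" → prefix "a" already present; 5 new (f, i, j, n, t)
  "hc" → 2 new (h, c)
  "afijntgi" → prefix "afijnt" already present; 2 new (g, i)
  "tvjrnsoao" → prefix "tvjrn" already present; 4 new (s, o, a, o)
  "tvhzxodogf" → prefix "tvhzxodo" already present; 2 new (g, f)
  "tvdpo" → prefix "tv" already present; 3 new (d, p, o)
  "tvhznwp" → prefix "tvhznwp" already present; 0 new (none)
  "tvhzcjjkka" → prefix "tvhz" already present; 6 new (c, j, j, k, k, a)
  "afijntiitzj" → prefix "afijnt" already present; 5 new (i, i, t, z, j)
  "tvhzxodogfp" → prefix "tvhzxodogf" already present; 1 new (p)
  "tvhzxodojxd" → prefix "tvhzxodo" already present; 3 new (j, x, d)
Total nodes = 5 + 9 + 6 + 6 + 4 + 2 + 7 + 5 + 2 + 2 + 4 + 2 + 3 + 0 + 6 + 5 + 1 + 3 = 72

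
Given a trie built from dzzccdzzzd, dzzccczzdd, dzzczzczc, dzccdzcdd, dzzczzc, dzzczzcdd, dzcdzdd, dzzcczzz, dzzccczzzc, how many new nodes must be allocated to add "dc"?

The longest prefix of "dc" already in the trie is "d" (length 1).
So 2 − 1 = 1 new nodes.

1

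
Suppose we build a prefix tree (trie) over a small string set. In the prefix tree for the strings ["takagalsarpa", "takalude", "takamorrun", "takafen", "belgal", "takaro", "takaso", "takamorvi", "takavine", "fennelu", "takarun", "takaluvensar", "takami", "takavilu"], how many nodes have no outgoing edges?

14

A leaf is a node with no children — equivalently, the end of a word that is not a proper prefix of any other stored word.
Those words: "belgal", "fennelu", "takafen", "takagalsarpa", "takalude", "takaluvensar", "takami", "takamorrun", "takamorvi", "takaro", "takarun", "takaso", "takavilu", "takavine"
Leaf count: 14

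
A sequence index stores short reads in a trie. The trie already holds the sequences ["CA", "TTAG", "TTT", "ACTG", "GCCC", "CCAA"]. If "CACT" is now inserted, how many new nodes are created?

The longest prefix of "CACT" already in the trie is "CA" (length 2).
New nodes needed: |"CACT"| − 2 = 4 − 2 = 2.

2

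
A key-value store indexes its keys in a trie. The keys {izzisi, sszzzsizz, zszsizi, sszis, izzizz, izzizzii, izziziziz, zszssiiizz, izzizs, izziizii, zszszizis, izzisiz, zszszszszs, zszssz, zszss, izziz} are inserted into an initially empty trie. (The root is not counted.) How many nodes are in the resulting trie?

Insert word by word; a character creates a node only if that edge doesn't already exist:
  "izzisi" → 6 new (i, z, z, i, s, i)
  "sszzzsizz" → 9 new (s, s, z, z, z, s, i, z, z)
  "zszsizi" → 7 new (z, s, z, s, i, z, i)
  "sszis" → prefix "ssz" already present; 2 new (i, s)
  "izzizz" → prefix "izzi" already present; 2 new (z, z)
  "izzizzii" → prefix "izzizz" already present; 2 new (i, i)
  "izziziziz" → prefix "izziz" already present; 4 new (i, z, i, z)
  "zszssiiizz" → prefix "zszs" already present; 6 new (s, i, i, i, z, z)
  "izzizs" → prefix "izziz" already present; 1 new (s)
  "izziizii" → prefix "izzi" already present; 4 new (i, z, i, i)
  "zszszizis" → prefix "zszs" already present; 5 new (z, i, z, i, s)
  "izzisiz" → prefix "izzisi" already present; 1 new (z)
  "zszszszszs" → prefix "zszsz" already present; 5 new (s, z, s, z, s)
  "zszssz" → prefix "zszss" already present; 1 new (z)
  "zszss" → prefix "zszss" already present; 0 new (none)
  "izziz" → prefix "izziz" already present; 0 new (none)
Total nodes = 6 + 9 + 7 + 2 + 2 + 2 + 4 + 6 + 1 + 4 + 5 + 1 + 5 + 1 + 0 + 0 = 55

55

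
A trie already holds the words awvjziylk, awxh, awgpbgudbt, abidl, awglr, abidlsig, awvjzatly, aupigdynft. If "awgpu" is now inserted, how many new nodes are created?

1

Walking "awgpu" from the root, the first 4 characters ("awgp") follow existing edges; "u" is the first miss.
New nodes needed: |"awgpu"| − 4 = 5 − 4 = 1.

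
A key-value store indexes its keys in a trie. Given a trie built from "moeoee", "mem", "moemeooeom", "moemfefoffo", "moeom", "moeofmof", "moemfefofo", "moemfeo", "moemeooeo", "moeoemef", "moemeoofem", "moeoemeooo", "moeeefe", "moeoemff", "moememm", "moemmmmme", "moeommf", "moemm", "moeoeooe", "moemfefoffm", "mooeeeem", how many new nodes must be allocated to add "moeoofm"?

"moeo" is already a path in the trie; the remaining "ofm" must be added.
New nodes needed: |"moeoofm"| − 4 = 7 − 4 = 3.

3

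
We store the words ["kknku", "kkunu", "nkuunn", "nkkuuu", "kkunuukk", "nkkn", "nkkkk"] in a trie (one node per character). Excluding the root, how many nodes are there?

24

Insert word by word; a character creates a node only if that edge doesn't already exist:
  "kknku" → 5 new (k, k, n, k, u)
  "kkunu" → prefix "kk" already present; 3 new (u, n, u)
  "nkuunn" → 6 new (n, k, u, u, n, n)
  "nkkuuu" → prefix "nk" already present; 4 new (k, u, u, u)
  "kkunuukk" → prefix "kkunu" already present; 3 new (u, k, k)
  "nkkn" → prefix "nkk" already present; 1 new (n)
  "nkkkk" → prefix "nkk" already present; 2 new (k, k)
Total nodes = 5 + 3 + 6 + 4 + 3 + 1 + 2 = 24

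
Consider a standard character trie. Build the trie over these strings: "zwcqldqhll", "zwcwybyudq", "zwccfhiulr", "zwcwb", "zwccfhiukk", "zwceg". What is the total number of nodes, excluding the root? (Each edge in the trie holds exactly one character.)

29

For each word, the new-node count is its length minus the longest prefix already in the trie:
  "zwcqldqhll" → 10 new (z, w, c, q, l, d, q, h, l, l)
  "zwcwybyudq" → prefix "zwc" already present; 7 new (w, y, b, y, u, d, q)
  "zwccfhiulr" → prefix "zwc" already present; 7 new (c, f, h, i, u, l, r)
  "zwcwb" → prefix "zwcw" already present; 1 new (b)
  "zwccfhiukk" → prefix "zwccfhiu" already present; 2 new (k, k)
  "zwceg" → prefix "zwc" already present; 2 new (e, g)
Total nodes = 10 + 7 + 7 + 1 + 2 + 2 = 29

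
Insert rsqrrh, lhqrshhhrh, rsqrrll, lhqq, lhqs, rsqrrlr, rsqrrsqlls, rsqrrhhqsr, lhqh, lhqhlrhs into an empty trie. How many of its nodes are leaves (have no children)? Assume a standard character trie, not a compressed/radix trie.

A leaf is a node with no children — equivalently, the end of a word that is not a proper prefix of any other stored word.
Those words: "lhqhlrhs", "lhqq", "lhqrshhhrh", "lhqs", "rsqrrhhqsr", "rsqrrll", "rsqrrlr", "rsqrrsqlls"
Leaf count: 8

8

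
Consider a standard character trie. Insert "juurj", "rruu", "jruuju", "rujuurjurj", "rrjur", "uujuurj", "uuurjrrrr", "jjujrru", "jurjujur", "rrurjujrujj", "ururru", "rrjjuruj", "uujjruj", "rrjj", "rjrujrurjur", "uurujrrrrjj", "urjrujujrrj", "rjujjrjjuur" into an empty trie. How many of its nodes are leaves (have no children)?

17

A leaf is a node with no children — equivalently, the end of a word that is not a proper prefix of any other stored word.
Those words: "jjujrru", "jruuju", "jurjujur", "juurj", "rjrujrurjur", "rjujjrjjuur", "rrjjuruj", "rrjur", "rrurjujrujj", "rruu", "rujuurjurj", "urjrujujrrj", "ururru", "uujjruj", "uujuurj", "uurujrrrrjj", "uuurjrrrr"
Leaf count: 17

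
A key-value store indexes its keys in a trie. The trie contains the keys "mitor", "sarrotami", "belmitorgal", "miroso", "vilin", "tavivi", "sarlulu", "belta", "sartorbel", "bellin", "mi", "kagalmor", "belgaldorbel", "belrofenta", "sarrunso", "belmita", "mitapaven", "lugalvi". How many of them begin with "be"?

6

Walk to "be"; the words in its subtree are exactly those with that prefix.
Words under "be": belgaldorbel, bellin, belmita, belmitorgal, belrofenta, belta
Count: 6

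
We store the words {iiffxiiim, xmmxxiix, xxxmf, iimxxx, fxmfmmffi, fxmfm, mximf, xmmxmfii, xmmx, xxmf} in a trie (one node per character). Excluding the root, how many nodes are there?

Trace insertions, counting only characters that open a new branch:
  "iiffxiiim" → 9 new (i, i, f, f, x, i, i, i, m)
  "xmmxxiix" → 8 new (x, m, m, x, x, i, i, x)
  "xxxmf" → prefix "x" already present; 4 new (x, x, m, f)
  "iimxxx" → prefix "ii" already present; 4 new (m, x, x, x)
  "fxmfmmffi" → 9 new (f, x, m, f, m, m, f, f, i)
  "fxmfm" → prefix "fxmfm" already present; 0 new (none)
  "mximf" → 5 new (m, x, i, m, f)
  "xmmxmfii" → prefix "xmmx" already present; 4 new (m, f, i, i)
  "xmmx" → prefix "xmmx" already present; 0 new (none)
  "xxmf" → prefix "xx" already present; 2 new (m, f)
Total nodes = 9 + 8 + 4 + 4 + 9 + 0 + 5 + 4 + 0 + 2 = 45

45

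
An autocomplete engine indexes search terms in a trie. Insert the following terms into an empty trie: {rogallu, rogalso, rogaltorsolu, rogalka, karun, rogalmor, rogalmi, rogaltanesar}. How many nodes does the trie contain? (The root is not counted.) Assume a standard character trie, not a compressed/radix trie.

33

For each word, the new-node count is its length minus the longest prefix already in the trie:
  "rogallu" → 7 new (r, o, g, a, l, l, u)
  "rogalso" → prefix "rogal" already present; 2 new (s, o)
  "rogaltorsolu" → prefix "rogal" already present; 7 new (t, o, r, s, o, l, u)
  "rogalka" → prefix "rogal" already present; 2 new (k, a)
  "karun" → 5 new (k, a, r, u, n)
  "rogalmor" → prefix "rogal" already present; 3 new (m, o, r)
  "rogalmi" → prefix "rogalm" already present; 1 new (i)
  "rogaltanesar" → prefix "rogalt" already present; 6 new (a, n, e, s, a, r)
Total nodes = 7 + 2 + 7 + 2 + 5 + 3 + 1 + 6 = 33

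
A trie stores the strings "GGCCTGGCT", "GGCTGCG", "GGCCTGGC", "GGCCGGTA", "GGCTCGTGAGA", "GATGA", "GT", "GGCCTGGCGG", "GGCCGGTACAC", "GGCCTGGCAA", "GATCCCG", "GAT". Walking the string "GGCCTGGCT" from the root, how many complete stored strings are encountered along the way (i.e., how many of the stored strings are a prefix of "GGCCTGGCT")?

Walk "GGCCTGGCT" from the root; an end-of-word marker is hit whenever a stored word is a prefix of "GGCCTGGCT".
Prefixes of the query that are stored words: "GGCCTGGC", "GGCCTGGCT"
Count: 2

2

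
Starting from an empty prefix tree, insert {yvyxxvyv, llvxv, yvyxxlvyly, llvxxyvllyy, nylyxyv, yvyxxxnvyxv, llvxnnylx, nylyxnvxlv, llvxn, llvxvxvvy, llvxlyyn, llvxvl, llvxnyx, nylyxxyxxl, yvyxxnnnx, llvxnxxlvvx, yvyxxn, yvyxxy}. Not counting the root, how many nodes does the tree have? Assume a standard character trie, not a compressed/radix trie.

75

Insert word by word; a character creates a node only if that edge doesn't already exist:
  "yvyxxvyv" → 8 new (y, v, y, x, x, v, y, v)
  "llvxv" → 5 new (l, l, v, x, v)
  "yvyxxlvyly" → prefix "yvyxx" already present; 5 new (l, v, y, l, y)
  "llvxxyvllyy" → prefix "llvx" already present; 7 new (x, y, v, l, l, y, y)
  "nylyxyv" → 7 new (n, y, l, y, x, y, v)
  "yvyxxxnvyxv" → prefix "yvyxx" already present; 6 new (x, n, v, y, x, v)
  "llvxnnylx" → prefix "llvx" already present; 5 new (n, n, y, l, x)
  "nylyxnvxlv" → prefix "nylyx" already present; 5 new (n, v, x, l, v)
  "llvxn" → prefix "llvxn" already present; 0 new (none)
  "llvxvxvvy" → prefix "llvxv" already present; 4 new (x, v, v, y)
  "llvxlyyn" → prefix "llvx" already present; 4 new (l, y, y, n)
  "llvxvl" → prefix "llvxv" already present; 1 new (l)
  "llvxnyx" → prefix "llvxn" already present; 2 new (y, x)
  "nylyxxyxxl" → prefix "nylyx" already present; 5 new (x, y, x, x, l)
  "yvyxxnnnx" → prefix "yvyxx" already present; 4 new (n, n, n, x)
  "llvxnxxlvvx" → prefix "llvxn" already present; 6 new (x, x, l, v, v, x)
  "yvyxxn" → prefix "yvyxxn" already present; 0 new (none)
  "yvyxxy" → prefix "yvyxx" already present; 1 new (y)
Total nodes = 8 + 5 + 5 + 7 + 7 + 6 + 5 + 5 + 0 + 4 + 4 + 1 + 2 + 5 + 4 + 6 + 0 + 1 = 75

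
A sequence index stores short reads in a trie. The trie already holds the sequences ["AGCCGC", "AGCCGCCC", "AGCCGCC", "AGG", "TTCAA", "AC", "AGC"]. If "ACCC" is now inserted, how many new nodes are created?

"AC" is already a path in the trie; the remaining "CC" must be added.
Each of the 2 remaining characters creates one node.

2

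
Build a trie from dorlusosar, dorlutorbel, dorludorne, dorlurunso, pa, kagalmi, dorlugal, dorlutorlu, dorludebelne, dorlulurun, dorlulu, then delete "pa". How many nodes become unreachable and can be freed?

After clearing the end-marker at "pa", prune upward until reaching a node still needed by another word.
No other word shares any prefix with "pa", so all 2 of its nodes go.
Nodes removed: 2

2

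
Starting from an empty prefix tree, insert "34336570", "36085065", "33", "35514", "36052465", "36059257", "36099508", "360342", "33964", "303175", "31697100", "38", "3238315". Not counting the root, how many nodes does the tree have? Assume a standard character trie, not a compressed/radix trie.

59

Insert word by word; a character creates a node only if that edge doesn't already exist:
  "34336570" → 8 new (3, 4, 3, 3, 6, 5, 7, 0)
  "36085065" → prefix "3" already present; 7 new (6, 0, 8, 5, 0, 6, 5)
  "33" → prefix "3" already present; 1 new (3)
  "35514" → prefix "3" already present; 4 new (5, 5, 1, 4)
  "36052465" → prefix "360" already present; 5 new (5, 2, 4, 6, 5)
  "36059257" → prefix "3605" already present; 4 new (9, 2, 5, 7)
  "36099508" → prefix "360" already present; 5 new (9, 9, 5, 0, 8)
  "360342" → prefix "360" already present; 3 new (3, 4, 2)
  "33964" → prefix "33" already present; 3 new (9, 6, 4)
  "303175" → prefix "3" already present; 5 new (0, 3, 1, 7, 5)
  "31697100" → prefix "3" already present; 7 new (1, 6, 9, 7, 1, 0, 0)
  "38" → prefix "3" already present; 1 new (8)
  "3238315" → prefix "3" already present; 6 new (2, 3, 8, 3, 1, 5)
Total nodes = 8 + 7 + 1 + 4 + 5 + 4 + 5 + 3 + 3 + 5 + 7 + 1 + 6 = 59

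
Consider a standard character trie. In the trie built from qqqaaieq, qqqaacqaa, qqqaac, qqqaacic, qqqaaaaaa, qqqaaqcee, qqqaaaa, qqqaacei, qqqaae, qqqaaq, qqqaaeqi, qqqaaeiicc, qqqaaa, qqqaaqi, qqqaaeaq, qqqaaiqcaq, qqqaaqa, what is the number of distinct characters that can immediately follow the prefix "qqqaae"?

3

Walk "qqqaae" from the root, arriving at one node.
Distinct next characters after "qqqaae": a, i, q.
That node has 3 child edges.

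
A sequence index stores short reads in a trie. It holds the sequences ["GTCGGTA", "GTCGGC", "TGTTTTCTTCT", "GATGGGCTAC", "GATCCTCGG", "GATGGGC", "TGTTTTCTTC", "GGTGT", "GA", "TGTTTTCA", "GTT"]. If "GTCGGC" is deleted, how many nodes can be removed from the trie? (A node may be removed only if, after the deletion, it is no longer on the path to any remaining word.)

1

Walk "GTCGGC" from the leaf back toward the root, removing each node that no remaining word uses.
The suffix "C" (1 node) is used only by "GTCGGC"; the node for "GTCGG" still has the child "T", so pruning stops there.
Nodes removed: 1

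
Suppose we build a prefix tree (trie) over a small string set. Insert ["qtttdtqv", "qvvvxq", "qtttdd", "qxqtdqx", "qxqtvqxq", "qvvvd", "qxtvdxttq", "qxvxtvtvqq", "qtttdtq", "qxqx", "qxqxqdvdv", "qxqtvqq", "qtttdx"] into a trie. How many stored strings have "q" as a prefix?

Traverse to the node for "q", then collect every word in that subtree.
Matches: "qtttdd", "qtttdtq", "qtttdtqv", "qtttdx", "qvvvd", "qvvvxq", "qxqtdqx", "qxqtvqq", "qxqtvqxq", "qxqx", "qxqxqdvdv", "qxtvdxttq", "qxvxtvtvqq"
Count: 13

13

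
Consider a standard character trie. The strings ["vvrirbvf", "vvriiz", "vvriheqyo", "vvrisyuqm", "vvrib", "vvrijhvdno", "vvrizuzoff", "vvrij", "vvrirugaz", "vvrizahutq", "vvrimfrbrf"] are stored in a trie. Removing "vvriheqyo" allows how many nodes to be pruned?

Walk "vvriheqyo" from the leaf back toward the root, removing each node that no remaining word uses.
The suffix "heqyo" (5 nodes) is used only by "vvriheqyo"; the node for "vvri" still has the child "r", so pruning stops there.
Nodes removed: 5

5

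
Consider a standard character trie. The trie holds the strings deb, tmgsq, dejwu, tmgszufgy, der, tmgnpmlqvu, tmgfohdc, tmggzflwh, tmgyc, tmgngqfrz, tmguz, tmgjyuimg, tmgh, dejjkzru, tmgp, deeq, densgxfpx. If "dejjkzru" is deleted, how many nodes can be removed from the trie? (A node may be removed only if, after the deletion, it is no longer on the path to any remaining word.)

A node on "dejjkzru"'s path can go only if nothing else ends at it or branches off below it.
The suffix "jkzru" (5 nodes) is used only by "dejjkzru"; the node for "dej" still has the child "w", so pruning stops there.
Nodes removed: 5

5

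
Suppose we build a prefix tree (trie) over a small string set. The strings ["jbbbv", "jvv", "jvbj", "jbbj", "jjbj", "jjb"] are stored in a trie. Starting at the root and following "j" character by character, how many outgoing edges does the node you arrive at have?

3

The children of the "j" node are the distinct next characters among strings starting with "j".
Characters that immediately follow "j" among the stored strings: {b, j, v}.
That node has 3 child edges.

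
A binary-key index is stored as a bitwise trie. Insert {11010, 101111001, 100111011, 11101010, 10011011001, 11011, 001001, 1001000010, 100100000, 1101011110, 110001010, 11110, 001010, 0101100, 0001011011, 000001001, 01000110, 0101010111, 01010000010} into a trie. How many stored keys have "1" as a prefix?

Traverse to the node for "1", then collect every word in that subtree.
Matches: "100100000", "1001000010", "10011011001", "100111011", "101111001", "110001010", "11010", "1101011110", "11011", "11101010", "11110"
Count: 11

11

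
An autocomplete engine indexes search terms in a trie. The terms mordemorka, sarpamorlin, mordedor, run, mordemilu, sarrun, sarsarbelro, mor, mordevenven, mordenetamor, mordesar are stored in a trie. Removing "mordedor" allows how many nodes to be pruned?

3

A node on "mordedor"'s path can go only if nothing else ends at it or branches off below it.
The suffix "dor" (3 nodes) is used only by "mordedor"; the node for "morde" still has the child "m", so pruning stops there.
Nodes removed: 3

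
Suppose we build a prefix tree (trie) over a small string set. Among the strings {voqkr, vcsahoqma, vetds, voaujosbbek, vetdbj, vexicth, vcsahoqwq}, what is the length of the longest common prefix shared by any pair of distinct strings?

7

Equivalently: take the maximum, over all pairs, of their longest common prefix length.
"vcsahoqma" and "vcsahoqwq" agree on "vcsahoq" (7 characters) before diverging; nothing deeper is shared.
Longest shared-prefix length: 7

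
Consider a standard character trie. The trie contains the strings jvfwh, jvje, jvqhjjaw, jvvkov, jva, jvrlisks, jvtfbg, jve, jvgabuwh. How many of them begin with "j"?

9

Traverse to the node for "j", then collect every word in that subtree.
Words under "j": jva, jve, jvfwh, jvgabuwh, jvje, jvqhjjaw, jvrlisks, jvtfbg, jvvkov
Count: 9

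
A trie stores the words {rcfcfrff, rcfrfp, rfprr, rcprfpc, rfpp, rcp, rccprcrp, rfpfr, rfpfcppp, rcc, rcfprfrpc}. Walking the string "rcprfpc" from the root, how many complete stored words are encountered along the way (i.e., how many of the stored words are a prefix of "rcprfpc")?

2

Check each prefix of "rcprfpc" against the stored set — each match is an end-marker on the path.
Prefixes of the query that are stored words: "rcp", "rcprfpc"
Count: 2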